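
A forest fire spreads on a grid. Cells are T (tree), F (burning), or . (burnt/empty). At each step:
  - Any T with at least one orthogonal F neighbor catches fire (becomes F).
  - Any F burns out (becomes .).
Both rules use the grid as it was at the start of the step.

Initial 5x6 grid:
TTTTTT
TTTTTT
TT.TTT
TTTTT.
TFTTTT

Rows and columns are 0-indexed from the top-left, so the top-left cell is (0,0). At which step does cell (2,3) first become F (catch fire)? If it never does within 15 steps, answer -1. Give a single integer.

Step 1: cell (2,3)='T' (+3 fires, +1 burnt)
Step 2: cell (2,3)='T' (+4 fires, +3 burnt)
Step 3: cell (2,3)='T' (+4 fires, +4 burnt)
Step 4: cell (2,3)='F' (+6 fires, +4 burnt)
  -> target ignites at step 4
Step 5: cell (2,3)='.' (+4 fires, +6 burnt)
Step 6: cell (2,3)='.' (+3 fires, +4 burnt)
Step 7: cell (2,3)='.' (+2 fires, +3 burnt)
Step 8: cell (2,3)='.' (+1 fires, +2 burnt)
Step 9: cell (2,3)='.' (+0 fires, +1 burnt)
  fire out at step 9

4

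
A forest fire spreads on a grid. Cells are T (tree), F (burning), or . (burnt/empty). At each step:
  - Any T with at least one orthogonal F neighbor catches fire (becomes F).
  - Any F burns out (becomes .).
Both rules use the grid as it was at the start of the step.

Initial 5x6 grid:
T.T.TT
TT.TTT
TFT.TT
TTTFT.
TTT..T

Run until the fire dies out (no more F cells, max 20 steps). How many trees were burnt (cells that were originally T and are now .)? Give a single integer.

Step 1: +6 fires, +2 burnt (F count now 6)
Step 2: +5 fires, +6 burnt (F count now 5)
Step 3: +4 fires, +5 burnt (F count now 4)
Step 4: +3 fires, +4 burnt (F count now 3)
Step 5: +1 fires, +3 burnt (F count now 1)
Step 6: +0 fires, +1 burnt (F count now 0)
Fire out after step 6
Initially T: 21, now '.': 28
Total burnt (originally-T cells now '.'): 19

Answer: 19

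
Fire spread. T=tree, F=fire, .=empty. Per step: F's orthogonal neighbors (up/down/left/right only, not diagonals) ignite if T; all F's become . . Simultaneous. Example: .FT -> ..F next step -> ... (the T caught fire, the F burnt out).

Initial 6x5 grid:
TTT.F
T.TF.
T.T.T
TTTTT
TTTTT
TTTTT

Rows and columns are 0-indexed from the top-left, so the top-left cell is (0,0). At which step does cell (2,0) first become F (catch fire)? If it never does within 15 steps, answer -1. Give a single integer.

Step 1: cell (2,0)='T' (+1 fires, +2 burnt)
Step 2: cell (2,0)='T' (+2 fires, +1 burnt)
Step 3: cell (2,0)='T' (+2 fires, +2 burnt)
Step 4: cell (2,0)='T' (+4 fires, +2 burnt)
Step 5: cell (2,0)='T' (+6 fires, +4 burnt)
Step 6: cell (2,0)='F' (+6 fires, +6 burnt)
  -> target ignites at step 6
Step 7: cell (2,0)='.' (+2 fires, +6 burnt)
Step 8: cell (2,0)='.' (+0 fires, +2 burnt)
  fire out at step 8

6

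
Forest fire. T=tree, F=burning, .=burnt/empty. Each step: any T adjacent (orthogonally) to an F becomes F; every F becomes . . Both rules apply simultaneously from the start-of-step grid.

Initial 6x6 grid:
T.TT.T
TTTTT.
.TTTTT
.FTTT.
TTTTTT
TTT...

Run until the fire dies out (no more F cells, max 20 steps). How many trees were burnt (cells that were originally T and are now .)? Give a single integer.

Step 1: +3 fires, +1 burnt (F count now 3)
Step 2: +6 fires, +3 burnt (F count now 6)
Step 3: +7 fires, +6 burnt (F count now 7)
Step 4: +5 fires, +7 burnt (F count now 5)
Step 5: +4 fires, +5 burnt (F count now 4)
Step 6: +0 fires, +4 burnt (F count now 0)
Fire out after step 6
Initially T: 26, now '.': 35
Total burnt (originally-T cells now '.'): 25

Answer: 25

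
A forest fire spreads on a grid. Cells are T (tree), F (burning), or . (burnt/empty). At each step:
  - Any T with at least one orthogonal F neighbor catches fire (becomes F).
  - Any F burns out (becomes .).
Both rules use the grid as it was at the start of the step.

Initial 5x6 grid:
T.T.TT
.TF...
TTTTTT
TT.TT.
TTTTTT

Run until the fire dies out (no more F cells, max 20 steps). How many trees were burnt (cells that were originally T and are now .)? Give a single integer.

Step 1: +3 fires, +1 burnt (F count now 3)
Step 2: +2 fires, +3 burnt (F count now 2)
Step 3: +4 fires, +2 burnt (F count now 4)
Step 4: +5 fires, +4 burnt (F count now 5)
Step 5: +3 fires, +5 burnt (F count now 3)
Step 6: +1 fires, +3 burnt (F count now 1)
Step 7: +0 fires, +1 burnt (F count now 0)
Fire out after step 7
Initially T: 21, now '.': 27
Total burnt (originally-T cells now '.'): 18

Answer: 18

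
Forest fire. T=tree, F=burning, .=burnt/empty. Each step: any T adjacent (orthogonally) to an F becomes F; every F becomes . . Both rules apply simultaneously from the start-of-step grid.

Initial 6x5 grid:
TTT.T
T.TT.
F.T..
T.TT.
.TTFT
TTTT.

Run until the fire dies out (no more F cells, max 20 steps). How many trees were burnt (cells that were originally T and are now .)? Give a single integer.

Answer: 17

Derivation:
Step 1: +6 fires, +2 burnt (F count now 6)
Step 2: +4 fires, +6 burnt (F count now 4)
Step 3: +3 fires, +4 burnt (F count now 3)
Step 4: +3 fires, +3 burnt (F count now 3)
Step 5: +1 fires, +3 burnt (F count now 1)
Step 6: +0 fires, +1 burnt (F count now 0)
Fire out after step 6
Initially T: 18, now '.': 29
Total burnt (originally-T cells now '.'): 17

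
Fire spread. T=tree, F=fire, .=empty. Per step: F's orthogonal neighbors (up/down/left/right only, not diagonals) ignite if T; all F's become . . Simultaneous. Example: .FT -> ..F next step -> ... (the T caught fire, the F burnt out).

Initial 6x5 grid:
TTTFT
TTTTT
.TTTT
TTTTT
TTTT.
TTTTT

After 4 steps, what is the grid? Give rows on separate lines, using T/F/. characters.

Step 1: 3 trees catch fire, 1 burn out
  TTF.F
  TTTFT
  .TTTT
  TTTTT
  TTTT.
  TTTTT
Step 2: 4 trees catch fire, 3 burn out
  TF...
  TTF.F
  .TTFT
  TTTTT
  TTTT.
  TTTTT
Step 3: 5 trees catch fire, 4 burn out
  F....
  TF...
  .TF.F
  TTTFT
  TTTT.
  TTTTT
Step 4: 5 trees catch fire, 5 burn out
  .....
  F....
  .F...
  TTF.F
  TTTF.
  TTTTT

.....
F....
.F...
TTF.F
TTTF.
TTTTT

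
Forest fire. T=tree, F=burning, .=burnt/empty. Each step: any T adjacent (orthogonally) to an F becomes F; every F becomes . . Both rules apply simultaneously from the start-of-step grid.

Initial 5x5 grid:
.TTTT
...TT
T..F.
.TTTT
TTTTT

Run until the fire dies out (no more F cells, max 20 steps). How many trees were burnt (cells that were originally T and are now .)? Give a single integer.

Step 1: +2 fires, +1 burnt (F count now 2)
Step 2: +5 fires, +2 burnt (F count now 5)
Step 3: +5 fires, +5 burnt (F count now 5)
Step 4: +2 fires, +5 burnt (F count now 2)
Step 5: +1 fires, +2 burnt (F count now 1)
Step 6: +0 fires, +1 burnt (F count now 0)
Fire out after step 6
Initially T: 16, now '.': 24
Total burnt (originally-T cells now '.'): 15

Answer: 15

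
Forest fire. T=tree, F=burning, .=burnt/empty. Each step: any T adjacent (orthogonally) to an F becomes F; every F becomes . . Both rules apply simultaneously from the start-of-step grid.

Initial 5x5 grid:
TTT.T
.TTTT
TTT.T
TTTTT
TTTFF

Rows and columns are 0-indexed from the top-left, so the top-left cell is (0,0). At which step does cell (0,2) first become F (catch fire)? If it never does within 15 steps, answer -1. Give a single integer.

Step 1: cell (0,2)='T' (+3 fires, +2 burnt)
Step 2: cell (0,2)='T' (+3 fires, +3 burnt)
Step 3: cell (0,2)='T' (+4 fires, +3 burnt)
Step 4: cell (0,2)='T' (+5 fires, +4 burnt)
Step 5: cell (0,2)='F' (+3 fires, +5 burnt)
  -> target ignites at step 5
Step 6: cell (0,2)='.' (+1 fires, +3 burnt)
Step 7: cell (0,2)='.' (+1 fires, +1 burnt)
Step 8: cell (0,2)='.' (+0 fires, +1 burnt)
  fire out at step 8

5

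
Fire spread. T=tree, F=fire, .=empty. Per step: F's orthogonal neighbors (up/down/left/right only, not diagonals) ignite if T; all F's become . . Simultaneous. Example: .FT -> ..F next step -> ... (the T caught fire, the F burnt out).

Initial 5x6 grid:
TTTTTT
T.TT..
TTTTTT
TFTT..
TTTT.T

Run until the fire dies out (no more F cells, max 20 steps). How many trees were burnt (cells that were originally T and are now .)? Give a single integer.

Answer: 22

Derivation:
Step 1: +4 fires, +1 burnt (F count now 4)
Step 2: +5 fires, +4 burnt (F count now 5)
Step 3: +4 fires, +5 burnt (F count now 4)
Step 4: +4 fires, +4 burnt (F count now 4)
Step 5: +3 fires, +4 burnt (F count now 3)
Step 6: +1 fires, +3 burnt (F count now 1)
Step 7: +1 fires, +1 burnt (F count now 1)
Step 8: +0 fires, +1 burnt (F count now 0)
Fire out after step 8
Initially T: 23, now '.': 29
Total burnt (originally-T cells now '.'): 22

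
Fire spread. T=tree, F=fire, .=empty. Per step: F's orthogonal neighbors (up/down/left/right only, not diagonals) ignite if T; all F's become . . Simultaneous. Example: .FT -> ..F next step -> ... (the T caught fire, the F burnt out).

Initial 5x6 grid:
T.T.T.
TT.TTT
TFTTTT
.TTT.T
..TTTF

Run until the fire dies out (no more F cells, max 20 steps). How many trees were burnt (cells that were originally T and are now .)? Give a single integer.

Step 1: +6 fires, +2 burnt (F count now 6)
Step 2: +5 fires, +6 burnt (F count now 5)
Step 3: +6 fires, +5 burnt (F count now 6)
Step 4: +1 fires, +6 burnt (F count now 1)
Step 5: +1 fires, +1 burnt (F count now 1)
Step 6: +0 fires, +1 burnt (F count now 0)
Fire out after step 6
Initially T: 20, now '.': 29
Total burnt (originally-T cells now '.'): 19

Answer: 19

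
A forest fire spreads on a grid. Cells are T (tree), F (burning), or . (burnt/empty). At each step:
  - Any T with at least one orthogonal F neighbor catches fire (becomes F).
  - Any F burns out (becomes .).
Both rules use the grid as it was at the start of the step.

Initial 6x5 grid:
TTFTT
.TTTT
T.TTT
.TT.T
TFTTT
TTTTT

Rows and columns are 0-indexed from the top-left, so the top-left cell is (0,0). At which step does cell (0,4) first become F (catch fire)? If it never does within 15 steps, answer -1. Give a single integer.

Step 1: cell (0,4)='T' (+7 fires, +2 burnt)
Step 2: cell (0,4)='F' (+9 fires, +7 burnt)
  -> target ignites at step 2
Step 3: cell (0,4)='.' (+4 fires, +9 burnt)
Step 4: cell (0,4)='.' (+3 fires, +4 burnt)
Step 5: cell (0,4)='.' (+0 fires, +3 burnt)
  fire out at step 5

2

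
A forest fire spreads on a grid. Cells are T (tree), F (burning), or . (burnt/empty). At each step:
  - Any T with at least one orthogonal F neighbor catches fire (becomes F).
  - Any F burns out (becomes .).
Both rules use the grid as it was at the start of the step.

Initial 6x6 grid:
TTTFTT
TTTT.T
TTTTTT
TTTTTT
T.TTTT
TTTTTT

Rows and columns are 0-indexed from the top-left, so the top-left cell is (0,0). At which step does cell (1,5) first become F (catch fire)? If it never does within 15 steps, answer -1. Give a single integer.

Step 1: cell (1,5)='T' (+3 fires, +1 burnt)
Step 2: cell (1,5)='T' (+4 fires, +3 burnt)
Step 3: cell (1,5)='F' (+6 fires, +4 burnt)
  -> target ignites at step 3
Step 4: cell (1,5)='.' (+6 fires, +6 burnt)
Step 5: cell (1,5)='.' (+6 fires, +6 burnt)
Step 6: cell (1,5)='.' (+4 fires, +6 burnt)
Step 7: cell (1,5)='.' (+3 fires, +4 burnt)
Step 8: cell (1,5)='.' (+1 fires, +3 burnt)
Step 9: cell (1,5)='.' (+0 fires, +1 burnt)
  fire out at step 9

3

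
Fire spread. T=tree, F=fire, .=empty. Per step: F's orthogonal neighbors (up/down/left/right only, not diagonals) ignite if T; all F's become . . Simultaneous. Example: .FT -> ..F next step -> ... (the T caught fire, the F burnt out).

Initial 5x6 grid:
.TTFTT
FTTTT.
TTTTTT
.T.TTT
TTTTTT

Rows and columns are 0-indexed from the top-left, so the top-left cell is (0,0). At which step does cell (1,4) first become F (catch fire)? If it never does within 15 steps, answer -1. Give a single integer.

Step 1: cell (1,4)='T' (+5 fires, +2 burnt)
Step 2: cell (1,4)='F' (+6 fires, +5 burnt)
  -> target ignites at step 2
Step 3: cell (1,4)='.' (+4 fires, +6 burnt)
Step 4: cell (1,4)='.' (+4 fires, +4 burnt)
Step 5: cell (1,4)='.' (+4 fires, +4 burnt)
Step 6: cell (1,4)='.' (+1 fires, +4 burnt)
Step 7: cell (1,4)='.' (+0 fires, +1 burnt)
  fire out at step 7

2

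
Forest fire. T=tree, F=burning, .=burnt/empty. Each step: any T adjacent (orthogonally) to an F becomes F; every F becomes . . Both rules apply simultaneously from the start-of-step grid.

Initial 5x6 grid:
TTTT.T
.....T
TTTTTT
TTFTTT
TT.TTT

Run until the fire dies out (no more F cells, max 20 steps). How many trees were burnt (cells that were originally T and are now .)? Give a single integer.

Answer: 18

Derivation:
Step 1: +3 fires, +1 burnt (F count now 3)
Step 2: +6 fires, +3 burnt (F count now 6)
Step 3: +5 fires, +6 burnt (F count now 5)
Step 4: +2 fires, +5 burnt (F count now 2)
Step 5: +1 fires, +2 burnt (F count now 1)
Step 6: +1 fires, +1 burnt (F count now 1)
Step 7: +0 fires, +1 burnt (F count now 0)
Fire out after step 7
Initially T: 22, now '.': 26
Total burnt (originally-T cells now '.'): 18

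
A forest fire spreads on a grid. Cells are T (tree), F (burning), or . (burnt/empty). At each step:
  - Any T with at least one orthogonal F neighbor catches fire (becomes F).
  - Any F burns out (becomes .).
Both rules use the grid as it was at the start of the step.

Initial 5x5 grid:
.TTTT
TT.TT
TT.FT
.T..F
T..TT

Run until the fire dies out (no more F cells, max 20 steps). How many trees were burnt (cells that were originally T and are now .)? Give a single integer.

Step 1: +3 fires, +2 burnt (F count now 3)
Step 2: +3 fires, +3 burnt (F count now 3)
Step 3: +2 fires, +3 burnt (F count now 2)
Step 4: +1 fires, +2 burnt (F count now 1)
Step 5: +1 fires, +1 burnt (F count now 1)
Step 6: +2 fires, +1 burnt (F count now 2)
Step 7: +2 fires, +2 burnt (F count now 2)
Step 8: +0 fires, +2 burnt (F count now 0)
Fire out after step 8
Initially T: 15, now '.': 24
Total burnt (originally-T cells now '.'): 14

Answer: 14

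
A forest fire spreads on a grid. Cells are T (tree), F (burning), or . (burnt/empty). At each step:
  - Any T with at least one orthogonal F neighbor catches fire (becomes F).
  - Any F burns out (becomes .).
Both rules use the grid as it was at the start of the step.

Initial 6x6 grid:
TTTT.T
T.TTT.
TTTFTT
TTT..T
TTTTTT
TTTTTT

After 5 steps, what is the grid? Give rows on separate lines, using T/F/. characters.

Step 1: 3 trees catch fire, 1 burn out
  TTTT.T
  T.TFT.
  TTF.FT
  TTT..T
  TTTTTT
  TTTTTT
Step 2: 6 trees catch fire, 3 burn out
  TTTF.T
  T.F.F.
  TF...F
  TTF..T
  TTTTTT
  TTTTTT
Step 3: 5 trees catch fire, 6 burn out
  TTF..T
  T.....
  F.....
  TF...F
  TTFTTT
  TTTTTT
Step 4: 7 trees catch fire, 5 burn out
  TF...T
  F.....
  ......
  F.....
  TF.FTF
  TTFTTT
Step 5: 6 trees catch fire, 7 burn out
  F....T
  ......
  ......
  ......
  F...F.
  TF.FTF

F....T
......
......
......
F...F.
TF.FTF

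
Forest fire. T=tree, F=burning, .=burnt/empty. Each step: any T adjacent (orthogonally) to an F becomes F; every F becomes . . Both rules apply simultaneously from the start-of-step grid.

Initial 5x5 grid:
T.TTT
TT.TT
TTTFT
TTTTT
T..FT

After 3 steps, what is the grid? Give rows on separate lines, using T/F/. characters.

Step 1: 5 trees catch fire, 2 burn out
  T.TTT
  TT.FT
  TTF.F
  TTTFT
  T...F
Step 2: 5 trees catch fire, 5 burn out
  T.TFT
  TT..F
  TF...
  TTF.F
  T....
Step 3: 5 trees catch fire, 5 burn out
  T.F.F
  TF...
  F....
  TF...
  T....

T.F.F
TF...
F....
TF...
T....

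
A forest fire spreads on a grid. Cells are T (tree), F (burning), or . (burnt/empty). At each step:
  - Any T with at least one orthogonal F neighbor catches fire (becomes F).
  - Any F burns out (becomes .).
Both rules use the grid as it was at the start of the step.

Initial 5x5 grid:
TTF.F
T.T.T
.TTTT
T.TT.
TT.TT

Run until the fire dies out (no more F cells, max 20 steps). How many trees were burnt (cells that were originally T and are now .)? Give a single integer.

Step 1: +3 fires, +2 burnt (F count now 3)
Step 2: +3 fires, +3 burnt (F count now 3)
Step 3: +4 fires, +3 burnt (F count now 4)
Step 4: +1 fires, +4 burnt (F count now 1)
Step 5: +1 fires, +1 burnt (F count now 1)
Step 6: +1 fires, +1 burnt (F count now 1)
Step 7: +0 fires, +1 burnt (F count now 0)
Fire out after step 7
Initially T: 16, now '.': 22
Total burnt (originally-T cells now '.'): 13

Answer: 13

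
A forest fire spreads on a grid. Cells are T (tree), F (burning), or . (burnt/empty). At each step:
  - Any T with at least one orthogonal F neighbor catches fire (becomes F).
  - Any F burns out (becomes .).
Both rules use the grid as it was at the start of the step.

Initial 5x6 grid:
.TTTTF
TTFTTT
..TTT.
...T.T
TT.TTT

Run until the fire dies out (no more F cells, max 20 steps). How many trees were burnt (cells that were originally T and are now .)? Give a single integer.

Answer: 17

Derivation:
Step 1: +6 fires, +2 burnt (F count now 6)
Step 2: +5 fires, +6 burnt (F count now 5)
Step 3: +2 fires, +5 burnt (F count now 2)
Step 4: +1 fires, +2 burnt (F count now 1)
Step 5: +1 fires, +1 burnt (F count now 1)
Step 6: +1 fires, +1 burnt (F count now 1)
Step 7: +1 fires, +1 burnt (F count now 1)
Step 8: +0 fires, +1 burnt (F count now 0)
Fire out after step 8
Initially T: 19, now '.': 28
Total burnt (originally-T cells now '.'): 17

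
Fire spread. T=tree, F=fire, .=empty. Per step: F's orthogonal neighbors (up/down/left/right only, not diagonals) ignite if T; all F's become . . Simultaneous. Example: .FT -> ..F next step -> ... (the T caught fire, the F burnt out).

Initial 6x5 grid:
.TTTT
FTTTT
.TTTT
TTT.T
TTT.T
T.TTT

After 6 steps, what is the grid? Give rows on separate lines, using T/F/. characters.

Step 1: 1 trees catch fire, 1 burn out
  .TTTT
  .FTTT
  .TTTT
  TTT.T
  TTT.T
  T.TTT
Step 2: 3 trees catch fire, 1 burn out
  .FTTT
  ..FTT
  .FTTT
  TTT.T
  TTT.T
  T.TTT
Step 3: 4 trees catch fire, 3 burn out
  ..FTT
  ...FT
  ..FTT
  TFT.T
  TTT.T
  T.TTT
Step 4: 6 trees catch fire, 4 burn out
  ...FT
  ....F
  ...FT
  F.F.T
  TFT.T
  T.TTT
Step 5: 4 trees catch fire, 6 burn out
  ....F
  .....
  ....F
  ....T
  F.F.T
  T.TTT
Step 6: 3 trees catch fire, 4 burn out
  .....
  .....
  .....
  ....F
  ....T
  F.FTT

.....
.....
.....
....F
....T
F.FTT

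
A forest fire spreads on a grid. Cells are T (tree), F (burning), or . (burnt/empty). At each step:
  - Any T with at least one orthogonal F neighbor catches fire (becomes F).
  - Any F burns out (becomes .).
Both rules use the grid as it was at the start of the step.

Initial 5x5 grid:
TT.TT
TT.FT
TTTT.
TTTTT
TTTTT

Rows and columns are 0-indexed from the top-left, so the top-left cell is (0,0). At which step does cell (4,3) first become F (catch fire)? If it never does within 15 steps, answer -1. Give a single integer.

Step 1: cell (4,3)='T' (+3 fires, +1 burnt)
Step 2: cell (4,3)='T' (+3 fires, +3 burnt)
Step 3: cell (4,3)='F' (+4 fires, +3 burnt)
  -> target ignites at step 3
Step 4: cell (4,3)='.' (+5 fires, +4 burnt)
Step 5: cell (4,3)='.' (+4 fires, +5 burnt)
Step 6: cell (4,3)='.' (+2 fires, +4 burnt)
Step 7: cell (4,3)='.' (+0 fires, +2 burnt)
  fire out at step 7

3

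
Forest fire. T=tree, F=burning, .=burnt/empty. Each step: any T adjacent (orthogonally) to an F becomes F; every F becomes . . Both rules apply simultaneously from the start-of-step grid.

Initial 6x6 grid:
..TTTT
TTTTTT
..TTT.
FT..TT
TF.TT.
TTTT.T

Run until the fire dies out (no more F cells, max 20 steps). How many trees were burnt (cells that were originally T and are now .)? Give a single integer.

Step 1: +3 fires, +2 burnt (F count now 3)
Step 2: +2 fires, +3 burnt (F count now 2)
Step 3: +1 fires, +2 burnt (F count now 1)
Step 4: +1 fires, +1 burnt (F count now 1)
Step 5: +1 fires, +1 burnt (F count now 1)
Step 6: +1 fires, +1 burnt (F count now 1)
Step 7: +2 fires, +1 burnt (F count now 2)
Step 8: +2 fires, +2 burnt (F count now 2)
Step 9: +4 fires, +2 burnt (F count now 4)
Step 10: +3 fires, +4 burnt (F count now 3)
Step 11: +2 fires, +3 burnt (F count now 2)
Step 12: +1 fires, +2 burnt (F count now 1)
Step 13: +0 fires, +1 burnt (F count now 0)
Fire out after step 13
Initially T: 24, now '.': 35
Total burnt (originally-T cells now '.'): 23

Answer: 23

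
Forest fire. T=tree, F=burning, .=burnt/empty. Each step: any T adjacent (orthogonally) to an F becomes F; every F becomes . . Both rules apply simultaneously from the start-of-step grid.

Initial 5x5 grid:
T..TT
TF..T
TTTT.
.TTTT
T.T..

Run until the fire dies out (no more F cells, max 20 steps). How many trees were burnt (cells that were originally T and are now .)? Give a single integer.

Answer: 11

Derivation:
Step 1: +2 fires, +1 burnt (F count now 2)
Step 2: +4 fires, +2 burnt (F count now 4)
Step 3: +2 fires, +4 burnt (F count now 2)
Step 4: +2 fires, +2 burnt (F count now 2)
Step 5: +1 fires, +2 burnt (F count now 1)
Step 6: +0 fires, +1 burnt (F count now 0)
Fire out after step 6
Initially T: 15, now '.': 21
Total burnt (originally-T cells now '.'): 11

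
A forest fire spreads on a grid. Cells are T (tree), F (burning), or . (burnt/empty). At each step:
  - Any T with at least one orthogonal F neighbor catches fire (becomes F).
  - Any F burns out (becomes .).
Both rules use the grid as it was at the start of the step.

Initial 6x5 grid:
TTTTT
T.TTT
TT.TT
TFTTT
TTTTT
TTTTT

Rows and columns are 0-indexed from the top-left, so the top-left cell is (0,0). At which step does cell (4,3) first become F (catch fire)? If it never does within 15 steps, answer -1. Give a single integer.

Step 1: cell (4,3)='T' (+4 fires, +1 burnt)
Step 2: cell (4,3)='T' (+5 fires, +4 burnt)
Step 3: cell (4,3)='F' (+6 fires, +5 burnt)
  -> target ignites at step 3
Step 4: cell (4,3)='.' (+5 fires, +6 burnt)
Step 5: cell (4,3)='.' (+5 fires, +5 burnt)
Step 6: cell (4,3)='.' (+2 fires, +5 burnt)
Step 7: cell (4,3)='.' (+0 fires, +2 burnt)
  fire out at step 7

3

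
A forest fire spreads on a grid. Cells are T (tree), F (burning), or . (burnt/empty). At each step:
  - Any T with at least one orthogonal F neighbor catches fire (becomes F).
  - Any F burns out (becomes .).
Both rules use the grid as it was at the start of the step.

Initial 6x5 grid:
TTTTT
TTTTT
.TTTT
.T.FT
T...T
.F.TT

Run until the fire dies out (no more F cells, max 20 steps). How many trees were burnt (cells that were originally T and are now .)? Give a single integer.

Step 1: +2 fires, +2 burnt (F count now 2)
Step 2: +4 fires, +2 burnt (F count now 4)
Step 3: +5 fires, +4 burnt (F count now 5)
Step 4: +5 fires, +5 burnt (F count now 5)
Step 5: +2 fires, +5 burnt (F count now 2)
Step 6: +1 fires, +2 burnt (F count now 1)
Step 7: +0 fires, +1 burnt (F count now 0)
Fire out after step 7
Initially T: 20, now '.': 29
Total burnt (originally-T cells now '.'): 19

Answer: 19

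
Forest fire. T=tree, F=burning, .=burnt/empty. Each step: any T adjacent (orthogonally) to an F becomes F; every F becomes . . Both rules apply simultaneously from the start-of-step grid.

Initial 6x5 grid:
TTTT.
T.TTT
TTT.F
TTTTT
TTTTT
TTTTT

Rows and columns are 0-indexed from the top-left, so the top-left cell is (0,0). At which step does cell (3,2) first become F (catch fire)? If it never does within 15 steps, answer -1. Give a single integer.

Step 1: cell (3,2)='T' (+2 fires, +1 burnt)
Step 2: cell (3,2)='T' (+3 fires, +2 burnt)
Step 3: cell (3,2)='F' (+5 fires, +3 burnt)
  -> target ignites at step 3
Step 4: cell (3,2)='.' (+5 fires, +5 burnt)
Step 5: cell (3,2)='.' (+5 fires, +5 burnt)
Step 6: cell (3,2)='.' (+4 fires, +5 burnt)
Step 7: cell (3,2)='.' (+2 fires, +4 burnt)
Step 8: cell (3,2)='.' (+0 fires, +2 burnt)
  fire out at step 8

3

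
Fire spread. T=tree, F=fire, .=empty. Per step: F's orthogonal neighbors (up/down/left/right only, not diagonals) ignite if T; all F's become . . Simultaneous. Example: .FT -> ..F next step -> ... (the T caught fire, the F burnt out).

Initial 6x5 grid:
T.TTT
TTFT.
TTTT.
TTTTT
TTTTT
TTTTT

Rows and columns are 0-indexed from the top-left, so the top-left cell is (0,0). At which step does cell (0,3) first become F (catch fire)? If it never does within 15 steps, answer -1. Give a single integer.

Step 1: cell (0,3)='T' (+4 fires, +1 burnt)
Step 2: cell (0,3)='F' (+5 fires, +4 burnt)
  -> target ignites at step 2
Step 3: cell (0,3)='.' (+6 fires, +5 burnt)
Step 4: cell (0,3)='.' (+5 fires, +6 burnt)
Step 5: cell (0,3)='.' (+4 fires, +5 burnt)
Step 6: cell (0,3)='.' (+2 fires, +4 burnt)
Step 7: cell (0,3)='.' (+0 fires, +2 burnt)
  fire out at step 7

2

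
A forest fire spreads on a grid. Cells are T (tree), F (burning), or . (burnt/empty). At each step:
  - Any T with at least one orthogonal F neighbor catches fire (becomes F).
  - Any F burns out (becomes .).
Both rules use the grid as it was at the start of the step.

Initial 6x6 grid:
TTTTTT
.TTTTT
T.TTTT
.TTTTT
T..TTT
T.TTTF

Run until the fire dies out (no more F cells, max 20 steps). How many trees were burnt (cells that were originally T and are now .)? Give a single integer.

Answer: 26

Derivation:
Step 1: +2 fires, +1 burnt (F count now 2)
Step 2: +3 fires, +2 burnt (F count now 3)
Step 3: +4 fires, +3 burnt (F count now 4)
Step 4: +3 fires, +4 burnt (F count now 3)
Step 5: +4 fires, +3 burnt (F count now 4)
Step 6: +4 fires, +4 burnt (F count now 4)
Step 7: +2 fires, +4 burnt (F count now 2)
Step 8: +2 fires, +2 burnt (F count now 2)
Step 9: +1 fires, +2 burnt (F count now 1)
Step 10: +1 fires, +1 burnt (F count now 1)
Step 11: +0 fires, +1 burnt (F count now 0)
Fire out after step 11
Initially T: 29, now '.': 33
Total burnt (originally-T cells now '.'): 26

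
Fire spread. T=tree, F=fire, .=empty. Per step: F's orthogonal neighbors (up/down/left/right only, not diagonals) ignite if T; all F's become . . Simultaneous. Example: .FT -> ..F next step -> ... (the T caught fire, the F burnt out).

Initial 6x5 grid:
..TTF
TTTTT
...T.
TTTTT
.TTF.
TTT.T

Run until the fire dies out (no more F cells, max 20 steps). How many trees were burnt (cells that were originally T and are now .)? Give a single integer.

Answer: 18

Derivation:
Step 1: +4 fires, +2 burnt (F count now 4)
Step 2: +7 fires, +4 burnt (F count now 7)
Step 3: +3 fires, +7 burnt (F count now 3)
Step 4: +3 fires, +3 burnt (F count now 3)
Step 5: +1 fires, +3 burnt (F count now 1)
Step 6: +0 fires, +1 burnt (F count now 0)
Fire out after step 6
Initially T: 19, now '.': 29
Total burnt (originally-T cells now '.'): 18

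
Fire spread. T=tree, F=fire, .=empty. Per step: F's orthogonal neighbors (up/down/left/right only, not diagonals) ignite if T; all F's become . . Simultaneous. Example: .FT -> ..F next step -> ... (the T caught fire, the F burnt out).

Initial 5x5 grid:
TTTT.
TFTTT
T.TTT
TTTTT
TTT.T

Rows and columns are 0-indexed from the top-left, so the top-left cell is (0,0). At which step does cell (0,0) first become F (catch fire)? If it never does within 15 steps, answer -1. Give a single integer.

Step 1: cell (0,0)='T' (+3 fires, +1 burnt)
Step 2: cell (0,0)='F' (+5 fires, +3 burnt)
  -> target ignites at step 2
Step 3: cell (0,0)='.' (+5 fires, +5 burnt)
Step 4: cell (0,0)='.' (+5 fires, +5 burnt)
Step 5: cell (0,0)='.' (+2 fires, +5 burnt)
Step 6: cell (0,0)='.' (+1 fires, +2 burnt)
Step 7: cell (0,0)='.' (+0 fires, +1 burnt)
  fire out at step 7

2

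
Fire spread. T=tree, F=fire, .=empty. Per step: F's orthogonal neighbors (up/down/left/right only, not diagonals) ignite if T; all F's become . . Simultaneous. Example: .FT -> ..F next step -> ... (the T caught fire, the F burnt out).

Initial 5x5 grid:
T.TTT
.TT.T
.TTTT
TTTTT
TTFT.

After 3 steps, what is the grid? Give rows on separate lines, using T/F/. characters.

Step 1: 3 trees catch fire, 1 burn out
  T.TTT
  .TT.T
  .TTTT
  TTFTT
  TF.F.
Step 2: 4 trees catch fire, 3 burn out
  T.TTT
  .TT.T
  .TFTT
  TF.FT
  F....
Step 3: 5 trees catch fire, 4 burn out
  T.TTT
  .TF.T
  .F.FT
  F...F
  .....

T.TTT
.TF.T
.F.FT
F...F
.....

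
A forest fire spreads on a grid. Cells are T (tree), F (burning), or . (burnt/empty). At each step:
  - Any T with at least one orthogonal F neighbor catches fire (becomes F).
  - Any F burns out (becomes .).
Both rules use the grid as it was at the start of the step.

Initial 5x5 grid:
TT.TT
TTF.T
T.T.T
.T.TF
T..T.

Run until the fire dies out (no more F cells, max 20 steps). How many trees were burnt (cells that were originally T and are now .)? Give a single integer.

Step 1: +4 fires, +2 burnt (F count now 4)
Step 2: +4 fires, +4 burnt (F count now 4)
Step 3: +3 fires, +4 burnt (F count now 3)
Step 4: +1 fires, +3 burnt (F count now 1)
Step 5: +0 fires, +1 burnt (F count now 0)
Fire out after step 5
Initially T: 14, now '.': 23
Total burnt (originally-T cells now '.'): 12

Answer: 12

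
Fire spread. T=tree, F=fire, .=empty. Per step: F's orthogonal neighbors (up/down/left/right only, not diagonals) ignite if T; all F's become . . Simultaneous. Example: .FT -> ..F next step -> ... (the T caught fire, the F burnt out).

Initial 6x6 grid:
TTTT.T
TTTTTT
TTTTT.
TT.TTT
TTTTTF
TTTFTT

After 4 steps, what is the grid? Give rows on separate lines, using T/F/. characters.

Step 1: 6 trees catch fire, 2 burn out
  TTTT.T
  TTTTTT
  TTTTT.
  TT.TTF
  TTTFF.
  TTF.FF
Step 2: 4 trees catch fire, 6 burn out
  TTTT.T
  TTTTTT
  TTTTT.
  TT.FF.
  TTF...
  TF....
Step 3: 4 trees catch fire, 4 burn out
  TTTT.T
  TTTTTT
  TTTFF.
  TT....
  TF....
  F.....
Step 4: 5 trees catch fire, 4 burn out
  TTTT.T
  TTTFFT
  TTF...
  TF....
  F.....
  ......

TTTT.T
TTTFFT
TTF...
TF....
F.....
......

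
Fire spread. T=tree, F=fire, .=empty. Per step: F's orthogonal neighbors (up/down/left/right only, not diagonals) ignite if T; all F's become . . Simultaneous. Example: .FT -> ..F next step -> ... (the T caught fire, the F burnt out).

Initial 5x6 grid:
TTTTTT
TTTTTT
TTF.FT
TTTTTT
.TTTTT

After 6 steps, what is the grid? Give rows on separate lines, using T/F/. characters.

Step 1: 6 trees catch fire, 2 burn out
  TTTTTT
  TTFTFT
  TF...F
  TTFTFT
  .TTTTT
Step 2: 11 trees catch fire, 6 burn out
  TTFTFT
  TF.F.F
  F.....
  TF.F.F
  .TFTFT
Step 3: 8 trees catch fire, 11 burn out
  TF.F.F
  F.....
  ......
  F.....
  .F.F.F
Step 4: 1 trees catch fire, 8 burn out
  F.....
  ......
  ......
  ......
  ......
Step 5: 0 trees catch fire, 1 burn out
  ......
  ......
  ......
  ......
  ......
Step 6: 0 trees catch fire, 0 burn out
  ......
  ......
  ......
  ......
  ......

......
......
......
......
......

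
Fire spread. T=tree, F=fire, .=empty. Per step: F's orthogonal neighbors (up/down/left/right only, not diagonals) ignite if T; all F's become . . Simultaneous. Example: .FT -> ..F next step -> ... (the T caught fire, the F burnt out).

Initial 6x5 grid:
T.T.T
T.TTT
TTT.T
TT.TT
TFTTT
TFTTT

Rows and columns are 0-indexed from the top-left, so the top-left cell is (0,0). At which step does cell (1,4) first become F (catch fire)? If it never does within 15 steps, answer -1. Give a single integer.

Step 1: cell (1,4)='T' (+5 fires, +2 burnt)
Step 2: cell (1,4)='T' (+4 fires, +5 burnt)
Step 3: cell (1,4)='T' (+5 fires, +4 burnt)
Step 4: cell (1,4)='T' (+3 fires, +5 burnt)
Step 5: cell (1,4)='T' (+4 fires, +3 burnt)
Step 6: cell (1,4)='F' (+1 fires, +4 burnt)
  -> target ignites at step 6
Step 7: cell (1,4)='.' (+1 fires, +1 burnt)
Step 8: cell (1,4)='.' (+0 fires, +1 burnt)
  fire out at step 8

6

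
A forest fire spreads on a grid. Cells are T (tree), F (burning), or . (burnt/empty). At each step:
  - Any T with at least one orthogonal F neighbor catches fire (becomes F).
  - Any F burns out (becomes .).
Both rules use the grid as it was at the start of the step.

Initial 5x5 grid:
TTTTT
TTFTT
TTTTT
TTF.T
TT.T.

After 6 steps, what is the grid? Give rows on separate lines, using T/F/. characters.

Step 1: 5 trees catch fire, 2 burn out
  TTFTT
  TF.FT
  TTFTT
  TF..T
  TT.T.
Step 2: 8 trees catch fire, 5 burn out
  TF.FT
  F...F
  TF.FT
  F...T
  TF.T.
Step 3: 5 trees catch fire, 8 burn out
  F...F
  .....
  F...F
  ....T
  F..T.
Step 4: 1 trees catch fire, 5 burn out
  .....
  .....
  .....
  ....F
  ...T.
Step 5: 0 trees catch fire, 1 burn out
  .....
  .....
  .....
  .....
  ...T.
Step 6: 0 trees catch fire, 0 burn out
  .....
  .....
  .....
  .....
  ...T.

.....
.....
.....
.....
...T.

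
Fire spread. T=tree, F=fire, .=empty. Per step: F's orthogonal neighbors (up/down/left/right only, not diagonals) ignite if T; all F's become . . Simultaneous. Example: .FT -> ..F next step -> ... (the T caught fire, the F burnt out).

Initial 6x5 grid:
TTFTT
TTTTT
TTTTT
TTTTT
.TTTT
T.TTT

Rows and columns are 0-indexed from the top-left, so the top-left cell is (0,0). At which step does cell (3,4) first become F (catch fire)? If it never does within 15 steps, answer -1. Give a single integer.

Step 1: cell (3,4)='T' (+3 fires, +1 burnt)
Step 2: cell (3,4)='T' (+5 fires, +3 burnt)
Step 3: cell (3,4)='T' (+5 fires, +5 burnt)
Step 4: cell (3,4)='T' (+5 fires, +5 burnt)
Step 5: cell (3,4)='F' (+5 fires, +5 burnt)
  -> target ignites at step 5
Step 6: cell (3,4)='.' (+2 fires, +5 burnt)
Step 7: cell (3,4)='.' (+1 fires, +2 burnt)
Step 8: cell (3,4)='.' (+0 fires, +1 burnt)
  fire out at step 8

5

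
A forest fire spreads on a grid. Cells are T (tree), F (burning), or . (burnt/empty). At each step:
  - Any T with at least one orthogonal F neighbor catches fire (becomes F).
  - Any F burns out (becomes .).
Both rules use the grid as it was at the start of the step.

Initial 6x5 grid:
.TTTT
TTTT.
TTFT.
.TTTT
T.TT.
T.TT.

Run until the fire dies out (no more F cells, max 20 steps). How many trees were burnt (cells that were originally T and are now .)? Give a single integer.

Answer: 19

Derivation:
Step 1: +4 fires, +1 burnt (F count now 4)
Step 2: +7 fires, +4 burnt (F count now 7)
Step 3: +6 fires, +7 burnt (F count now 6)
Step 4: +2 fires, +6 burnt (F count now 2)
Step 5: +0 fires, +2 burnt (F count now 0)
Fire out after step 5
Initially T: 21, now '.': 28
Total burnt (originally-T cells now '.'): 19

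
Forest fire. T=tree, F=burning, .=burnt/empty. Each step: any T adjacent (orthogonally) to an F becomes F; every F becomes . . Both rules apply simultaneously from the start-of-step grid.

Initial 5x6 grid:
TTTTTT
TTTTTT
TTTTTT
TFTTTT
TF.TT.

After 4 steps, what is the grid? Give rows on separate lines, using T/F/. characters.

Step 1: 4 trees catch fire, 2 burn out
  TTTTTT
  TTTTTT
  TFTTTT
  F.FTTT
  F..TT.
Step 2: 4 trees catch fire, 4 burn out
  TTTTTT
  TFTTTT
  F.FTTT
  ...FTT
  ...TT.
Step 3: 6 trees catch fire, 4 burn out
  TFTTTT
  F.FTTT
  ...FTT
  ....FT
  ...FT.
Step 4: 6 trees catch fire, 6 burn out
  F.FTTT
  ...FTT
  ....FT
  .....F
  ....F.

F.FTTT
...FTT
....FT
.....F
....F.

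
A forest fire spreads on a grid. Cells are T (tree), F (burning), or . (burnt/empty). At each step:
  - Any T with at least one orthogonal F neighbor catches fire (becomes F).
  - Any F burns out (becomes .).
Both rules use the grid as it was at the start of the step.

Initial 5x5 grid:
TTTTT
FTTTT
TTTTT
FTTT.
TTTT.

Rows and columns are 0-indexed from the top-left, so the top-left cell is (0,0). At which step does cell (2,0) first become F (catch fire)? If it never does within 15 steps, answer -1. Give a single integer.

Step 1: cell (2,0)='F' (+5 fires, +2 burnt)
  -> target ignites at step 1
Step 2: cell (2,0)='.' (+5 fires, +5 burnt)
Step 3: cell (2,0)='.' (+5 fires, +5 burnt)
Step 4: cell (2,0)='.' (+4 fires, +5 burnt)
Step 5: cell (2,0)='.' (+2 fires, +4 burnt)
Step 6: cell (2,0)='.' (+0 fires, +2 burnt)
  fire out at step 6

1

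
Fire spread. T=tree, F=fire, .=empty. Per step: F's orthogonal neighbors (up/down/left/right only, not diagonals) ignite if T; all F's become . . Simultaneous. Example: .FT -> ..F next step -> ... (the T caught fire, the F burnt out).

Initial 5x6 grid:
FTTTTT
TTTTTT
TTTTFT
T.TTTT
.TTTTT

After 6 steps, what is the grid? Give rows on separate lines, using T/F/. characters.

Step 1: 6 trees catch fire, 2 burn out
  .FTTTT
  FTTTFT
  TTTF.F
  T.TTFT
  .TTTTT
Step 2: 10 trees catch fire, 6 burn out
  ..FTFT
  .FTF.F
  FTF...
  T.TF.F
  .TTTFT
Step 3: 8 trees catch fire, 10 burn out
  ...F.F
  ..F...
  .F....
  F.F...
  .TTF.F
Step 4: 1 trees catch fire, 8 burn out
  ......
  ......
  ......
  ......
  .TF...
Step 5: 1 trees catch fire, 1 burn out
  ......
  ......
  ......
  ......
  .F....
Step 6: 0 trees catch fire, 1 burn out
  ......
  ......
  ......
  ......
  ......

......
......
......
......
......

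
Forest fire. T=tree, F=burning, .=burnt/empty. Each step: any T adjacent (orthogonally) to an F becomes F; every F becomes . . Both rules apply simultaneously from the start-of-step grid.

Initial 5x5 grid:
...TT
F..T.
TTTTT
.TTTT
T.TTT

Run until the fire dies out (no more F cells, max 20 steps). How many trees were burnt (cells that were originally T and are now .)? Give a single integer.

Step 1: +1 fires, +1 burnt (F count now 1)
Step 2: +1 fires, +1 burnt (F count now 1)
Step 3: +2 fires, +1 burnt (F count now 2)
Step 4: +2 fires, +2 burnt (F count now 2)
Step 5: +4 fires, +2 burnt (F count now 4)
Step 6: +3 fires, +4 burnt (F count now 3)
Step 7: +2 fires, +3 burnt (F count now 2)
Step 8: +0 fires, +2 burnt (F count now 0)
Fire out after step 8
Initially T: 16, now '.': 24
Total burnt (originally-T cells now '.'): 15

Answer: 15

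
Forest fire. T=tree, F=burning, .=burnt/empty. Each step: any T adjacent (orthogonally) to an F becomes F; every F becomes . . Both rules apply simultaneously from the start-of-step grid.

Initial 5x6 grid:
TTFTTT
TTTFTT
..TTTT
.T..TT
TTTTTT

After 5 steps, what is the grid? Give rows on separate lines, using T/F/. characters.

Step 1: 5 trees catch fire, 2 burn out
  TF.FTT
  TTF.FT
  ..TFTT
  .T..TT
  TTTTTT
Step 2: 6 trees catch fire, 5 burn out
  F...FT
  TF...F
  ..F.FT
  .T..TT
  TTTTTT
Step 3: 4 trees catch fire, 6 burn out
  .....F
  F.....
  .....F
  .T..FT
  TTTTTT
Step 4: 2 trees catch fire, 4 burn out
  ......
  ......
  ......
  .T...F
  TTTTFT
Step 5: 2 trees catch fire, 2 burn out
  ......
  ......
  ......
  .T....
  TTTF.F

......
......
......
.T....
TTTF.F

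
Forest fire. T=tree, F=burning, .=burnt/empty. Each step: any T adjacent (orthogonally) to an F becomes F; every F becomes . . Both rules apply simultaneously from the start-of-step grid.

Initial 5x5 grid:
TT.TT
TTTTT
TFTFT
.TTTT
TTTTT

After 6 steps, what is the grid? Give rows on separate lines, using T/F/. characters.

Step 1: 7 trees catch fire, 2 burn out
  TT.TT
  TFTFT
  F.F.F
  .FTFT
  TTTTT
Step 2: 9 trees catch fire, 7 burn out
  TF.FT
  F.F.F
  .....
  ..F.F
  TFTFT
Step 3: 5 trees catch fire, 9 burn out
  F...F
  .....
  .....
  .....
  F.F.F
Step 4: 0 trees catch fire, 5 burn out
  .....
  .....
  .....
  .....
  .....
Step 5: 0 trees catch fire, 0 burn out
  .....
  .....
  .....
  .....
  .....
Step 6: 0 trees catch fire, 0 burn out
  .....
  .....
  .....
  .....
  .....

.....
.....
.....
.....
.....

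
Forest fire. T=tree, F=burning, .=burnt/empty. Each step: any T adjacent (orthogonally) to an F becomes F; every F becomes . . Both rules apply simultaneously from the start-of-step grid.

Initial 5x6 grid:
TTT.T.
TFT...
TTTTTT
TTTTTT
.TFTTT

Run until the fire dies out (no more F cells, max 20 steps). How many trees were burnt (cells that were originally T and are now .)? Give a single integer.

Step 1: +7 fires, +2 burnt (F count now 7)
Step 2: +7 fires, +7 burnt (F count now 7)
Step 3: +4 fires, +7 burnt (F count now 4)
Step 4: +2 fires, +4 burnt (F count now 2)
Step 5: +1 fires, +2 burnt (F count now 1)
Step 6: +0 fires, +1 burnt (F count now 0)
Fire out after step 6
Initially T: 22, now '.': 29
Total burnt (originally-T cells now '.'): 21

Answer: 21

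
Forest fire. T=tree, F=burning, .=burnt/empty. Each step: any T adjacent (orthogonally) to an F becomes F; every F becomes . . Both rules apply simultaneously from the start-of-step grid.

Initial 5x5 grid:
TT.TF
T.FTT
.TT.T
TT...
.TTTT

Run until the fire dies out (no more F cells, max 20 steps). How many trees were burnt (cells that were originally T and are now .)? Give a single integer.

Step 1: +4 fires, +2 burnt (F count now 4)
Step 2: +2 fires, +4 burnt (F count now 2)
Step 3: +1 fires, +2 burnt (F count now 1)
Step 4: +2 fires, +1 burnt (F count now 2)
Step 5: +1 fires, +2 burnt (F count now 1)
Step 6: +1 fires, +1 burnt (F count now 1)
Step 7: +1 fires, +1 burnt (F count now 1)
Step 8: +0 fires, +1 burnt (F count now 0)
Fire out after step 8
Initially T: 15, now '.': 22
Total burnt (originally-T cells now '.'): 12

Answer: 12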